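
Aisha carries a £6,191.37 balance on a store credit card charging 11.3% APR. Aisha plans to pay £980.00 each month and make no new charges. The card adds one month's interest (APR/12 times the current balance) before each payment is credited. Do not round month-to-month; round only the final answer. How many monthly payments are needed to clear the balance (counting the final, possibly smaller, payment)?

Monthly rate r = 11.3%/12 = 0.941667% = 0.00941667.
Recurrence: B ← B·(1+r) − £980.00.
Month 1: interest £58.30; balance after payment £5,269.67.
Month 2: interest £49.62; balance after payment £4,339.29.
Closed form: n = −ln(1 − rB₀/P)/ln(1+r) = −ln(0.94051)/ln(1.00942) ≈ 6.544, so the balance reaches zero during payment 7.

7 months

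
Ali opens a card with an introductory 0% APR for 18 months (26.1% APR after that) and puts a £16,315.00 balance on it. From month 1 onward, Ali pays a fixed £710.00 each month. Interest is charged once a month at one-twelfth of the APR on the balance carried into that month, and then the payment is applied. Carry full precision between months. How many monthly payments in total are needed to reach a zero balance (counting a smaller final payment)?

Promo months 1–18 at r₀ = 0%/12 = 0; months 19+ at r₁ = 26.1%/12 = 0.02175.
After month 18 (no interest yet): B = £16,315.00 − 18·£710.00 = £3,535.00.
Then at r₁ with £710.00/mo: n₂ = −ln(1 − r₁·B/P)/ln(1+r₁) ≈ 5.33 → 6 more payments.

24 months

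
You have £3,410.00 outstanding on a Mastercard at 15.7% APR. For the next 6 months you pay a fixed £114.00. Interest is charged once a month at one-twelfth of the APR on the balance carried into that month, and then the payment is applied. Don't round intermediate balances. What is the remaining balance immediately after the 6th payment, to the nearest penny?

Monthly rate r = 15.7%/12 = 1.30833% = 0.0130833.
Each month: B ← B·(1+r) − £114.00.
Month 1: interest £44.61; balance after payment £3,340.61.
Month 2: interest £43.71; balance after payment £3,270.32.
Month 3: interest £42.79; balance after payment £3,199.11.
Month 4: interest £41.85; balance after payment £3,126.96.
Month 5: interest £40.91; balance after payment £3,053.87.
Month 6: interest £39.95; balance after payment £2,979.83.

£2,979.83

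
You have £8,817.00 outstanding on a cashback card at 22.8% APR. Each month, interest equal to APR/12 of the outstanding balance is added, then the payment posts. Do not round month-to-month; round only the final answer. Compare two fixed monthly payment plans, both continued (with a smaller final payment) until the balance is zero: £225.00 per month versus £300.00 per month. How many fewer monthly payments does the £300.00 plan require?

29 fewer payments

Monthly rate r = 22.8%/12 = 1.9% = 0.019.
At £225.00/mo: n = ⌈−ln(1 − rB₀/P)/ln(1+r)⌉ = 73 payments (last £114.68); total interest = total paid − £8,817.00 = £7,497.68.
At £300.00/mo: 44 payments (last £128.81); total interest £4,211.81.
Payments saved = 73 − 44 = 29.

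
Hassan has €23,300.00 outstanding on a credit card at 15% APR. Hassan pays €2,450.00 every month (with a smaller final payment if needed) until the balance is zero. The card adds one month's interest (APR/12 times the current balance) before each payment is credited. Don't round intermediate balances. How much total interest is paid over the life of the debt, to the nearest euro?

Monthly rate r = 15%/12 = 1.25% = 0.0125.
Payoff takes n = ⌈−ln(1 − rB₀/P)/ln(1+r)⌉ = ⌈10.188⌉ = 11 payments; the last is €462.54.
Total paid = 10·€2,450.00 + €462.54 = €24,962.54.
Total interest = total paid − principal = €24,962.54 − €23,300.00 = €1,662.54.

€1,663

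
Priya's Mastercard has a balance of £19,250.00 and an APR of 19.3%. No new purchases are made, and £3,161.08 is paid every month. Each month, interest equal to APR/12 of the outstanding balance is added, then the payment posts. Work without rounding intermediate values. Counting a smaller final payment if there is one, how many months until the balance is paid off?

Monthly rate r = 19.3%/12 = 1.60833% = 0.0160833.
Recurrence: B ← B·(1+r) − £3,161.08.
Month 1: interest £309.60; balance after payment £16,398.52.
Month 2: interest £263.74; balance after payment £13,501.19.
Closed form: n = −ln(1 − rB₀/P)/ln(1+r) = −ln(0.90206)/ln(1.01608) ≈ 6.460, so the balance reaches zero during payment 7.

7 months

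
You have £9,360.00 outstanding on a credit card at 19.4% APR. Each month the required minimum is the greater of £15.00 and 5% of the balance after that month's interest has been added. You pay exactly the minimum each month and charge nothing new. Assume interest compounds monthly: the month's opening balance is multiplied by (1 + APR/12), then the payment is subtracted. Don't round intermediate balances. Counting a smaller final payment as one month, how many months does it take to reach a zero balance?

Monthly rate r = 19.4%/12 = 1.61667% = 0.0161667.
While 5% of the post-interest balance exceeds £15.00, each month B ← (B·(1+r))·(1 − 0.05), i.e. B shrinks by the factor (1+r)·0.95 = 0.96536.
This holds for months 1–99. Entering month 100 the balance is £285.39; 5% of the post-interest balance is now below £15.00, so the flat £15.00 minimum applies from here.
From month 100 a fixed £15.00 at rate r clears £285.39 in 23 more payments. Total: 99 + 23 = 122 months.

122 months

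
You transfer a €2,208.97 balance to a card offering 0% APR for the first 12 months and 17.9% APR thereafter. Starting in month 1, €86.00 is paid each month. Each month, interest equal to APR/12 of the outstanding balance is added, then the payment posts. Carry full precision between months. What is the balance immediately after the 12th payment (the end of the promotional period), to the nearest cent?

€1,176.97

Promo months 1–12 at r₀ = 0%/12 = 0; months 13+ at r₁ = 17.9%/12 = 0.0149167.
After month 12 (no interest yet): B = €2,208.97 − 12·€86.00 = €1,176.97.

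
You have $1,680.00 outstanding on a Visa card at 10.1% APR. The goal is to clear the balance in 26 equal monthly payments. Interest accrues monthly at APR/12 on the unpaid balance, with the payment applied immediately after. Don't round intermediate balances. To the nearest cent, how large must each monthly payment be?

Monthly rate r = 10.1%/12 = 0.841667% = 0.00841667.
Level-payment amortization: P = B₀·r / (1 − (1+r)^(−n)) = 1680.00·0.00841667 / (1 − 1.00842^(−26)).
Denominator 1 − (1+r)^(−26) = 0.195808251.
P = 14.14 / 0.195808251 ≈ 72.21.

$72.21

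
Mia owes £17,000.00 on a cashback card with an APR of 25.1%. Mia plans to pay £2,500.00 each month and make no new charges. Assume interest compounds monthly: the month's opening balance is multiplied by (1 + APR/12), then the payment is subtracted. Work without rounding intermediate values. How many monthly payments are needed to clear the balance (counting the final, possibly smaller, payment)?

Monthly rate r = 25.1%/12 = 2.09167% = 0.0209167.
Recurrence: B ← B·(1+r) − £2,500.00.
Month 1: interest £355.58; balance after payment £14,855.58.
Month 2: interest £310.73; balance after payment £12,666.31.
Closed form: n = −ln(1 − rB₀/P)/ln(1+r) = −ln(0.85777)/ln(1.02092) ≈ 7.411, so the balance reaches zero during payment 8.

8 months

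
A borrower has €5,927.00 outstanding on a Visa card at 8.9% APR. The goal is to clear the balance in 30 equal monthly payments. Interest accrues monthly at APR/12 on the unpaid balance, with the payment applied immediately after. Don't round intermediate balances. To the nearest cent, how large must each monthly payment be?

Monthly rate r = 8.9%/12 = 0.741667% = 0.00741667.
Level-payment amortization: P = B₀·r / (1 − (1+r)^(−n)) = 5927.00·0.00741667 / (1 − 1.00742^(−30)).
Denominator 1 − (1+r)^(−30) = 0.198827463.
P = 43.9586 / 0.198827463 ≈ 221.09.

€221.09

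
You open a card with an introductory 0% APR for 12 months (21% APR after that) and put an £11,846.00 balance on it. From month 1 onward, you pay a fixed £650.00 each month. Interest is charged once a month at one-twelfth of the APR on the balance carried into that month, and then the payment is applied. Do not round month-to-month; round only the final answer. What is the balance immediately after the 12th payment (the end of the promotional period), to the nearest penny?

Promo months 1–12 at r₀ = 0%/12 = 0; months 13+ at r₁ = 21%/12 = 0.0175.
After month 12 (no interest yet): B = £11,846.00 − 12·£650.00 = £4,046.00.

£4,046.00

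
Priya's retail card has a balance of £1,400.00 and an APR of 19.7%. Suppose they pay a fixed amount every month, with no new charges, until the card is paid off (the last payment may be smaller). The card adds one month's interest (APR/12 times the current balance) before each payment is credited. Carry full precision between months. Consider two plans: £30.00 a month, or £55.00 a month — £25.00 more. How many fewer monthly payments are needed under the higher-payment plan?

56 fewer payments

Monthly rate r = 19.7%/12 = 1.64167% = 0.0164167.
At £30.00/mo: n = ⌈−ln(1 − rB₀/P)/ln(1+r)⌉ = 90 payments (last £6.84); total interest = total paid − £1,400.00 = £1,276.84.
At £55.00/mo: 34 payments (last £12.66); total interest £427.66.
Payments saved = 90 − 34 = 56.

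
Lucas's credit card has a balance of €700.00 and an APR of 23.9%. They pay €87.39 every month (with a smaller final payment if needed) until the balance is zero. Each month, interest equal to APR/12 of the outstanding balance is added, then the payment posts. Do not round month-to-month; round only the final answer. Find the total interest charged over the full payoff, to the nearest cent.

€70.29

Monthly rate r = 23.9%/12 = 1.99167% = 0.0199167.
Payoff takes n = ⌈−ln(1 − rB₀/P)/ln(1+r)⌉ = ⌈8.813⌉ = 9 payments; the last is €71.17.
Total paid = 8·€87.39 + €71.17 = €770.29.
Total interest = total paid − principal = €770.29 − €700.00 = €70.29.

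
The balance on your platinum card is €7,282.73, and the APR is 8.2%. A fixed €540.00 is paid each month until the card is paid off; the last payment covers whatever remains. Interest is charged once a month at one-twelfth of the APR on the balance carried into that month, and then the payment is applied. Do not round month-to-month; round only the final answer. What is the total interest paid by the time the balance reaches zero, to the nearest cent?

€384.10

Monthly rate r = 8.2%/12 = 0.683333% = 0.00683333.
Payoff takes n = ⌈−ln(1 − rB₀/P)/ln(1+r)⌉ = ⌈14.197⌉ = 15 payments; the last is €106.83.
Total paid = 14·€540.00 + €106.83 = €7,666.83.
Total interest = total paid − principal = €7,666.83 − €7,282.73 = €384.10.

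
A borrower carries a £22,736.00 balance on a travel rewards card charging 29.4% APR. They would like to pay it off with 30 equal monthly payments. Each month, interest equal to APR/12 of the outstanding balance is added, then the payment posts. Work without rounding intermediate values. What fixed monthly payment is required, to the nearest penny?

Monthly rate r = 29.4%/12 = 2.45% = 0.0245.
Level-payment amortization: P = B₀·r / (1 − (1+r)^(−n)) = 22736.00·0.0245 / (1 − 1.0245^(−30)).
Denominator 1 − (1+r)^(−30) = 0.516227566.
P = 557.032 / 0.516227566 ≈ 1079.04.

£1,079.04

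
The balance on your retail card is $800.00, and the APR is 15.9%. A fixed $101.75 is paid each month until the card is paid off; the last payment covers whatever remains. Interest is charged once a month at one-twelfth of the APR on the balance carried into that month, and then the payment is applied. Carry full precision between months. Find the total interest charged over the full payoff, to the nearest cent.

$50.55

Monthly rate r = 15.9%/12 = 1.325% = 0.01325.
Payoff takes n = ⌈−ln(1 − rB₀/P)/ln(1+r)⌉ = ⌈8.358⌉ = 9 payments; the last is $36.55.
Total paid = 8·$101.75 + $36.55 = $850.55.
Total interest = total paid − principal = $850.55 − $800.00 = $50.55.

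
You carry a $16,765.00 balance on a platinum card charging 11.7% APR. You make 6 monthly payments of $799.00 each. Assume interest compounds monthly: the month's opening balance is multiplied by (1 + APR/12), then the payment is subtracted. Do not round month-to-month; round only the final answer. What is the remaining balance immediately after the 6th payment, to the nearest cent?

$12,857.59

Monthly rate r = 11.7%/12 = 0.975% = 0.00975.
Each month: B ← B·(1+r) − $799.00.
Month 1: interest $163.46; balance after payment $16,129.46.
Month 2: interest $157.26; balance after payment $15,487.72.
Month 3: interest $151.01; balance after payment $14,839.73.
Month 4: interest $144.69; balance after payment $14,185.41.
Month 5: interest $138.31; balance after payment $13,524.72.
Month 6: interest $131.87; balance after payment $12,857.59.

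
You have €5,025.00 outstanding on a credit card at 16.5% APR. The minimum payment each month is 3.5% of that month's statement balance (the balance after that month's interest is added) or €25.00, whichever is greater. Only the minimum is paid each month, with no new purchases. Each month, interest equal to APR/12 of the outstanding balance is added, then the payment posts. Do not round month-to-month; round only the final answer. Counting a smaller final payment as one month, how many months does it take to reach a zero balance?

Monthly rate r = 16.5%/12 = 1.375% = 0.01375.
While 3.5% of the post-interest balance exceeds €25.00, each month B ← (B·(1+r))·(1 − 0.035), i.e. B shrinks by the factor (1+r)·0.965 = 0.97827.
This holds for months 1–90. Entering month 91 the balance is €695.62; 3.5% of the post-interest balance is now below €25.00, so the flat €25.00 minimum applies from here.
From month 91 a fixed €25.00 at rate r clears €695.62 in 36 more payments. Total: 90 + 36 = 126 months.

126 months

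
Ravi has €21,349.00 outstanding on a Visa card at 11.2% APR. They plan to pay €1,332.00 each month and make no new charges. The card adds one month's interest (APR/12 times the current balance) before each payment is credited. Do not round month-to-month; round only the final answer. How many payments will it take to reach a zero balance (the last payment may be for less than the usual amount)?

18 months

Monthly rate r = 11.2%/12 = 0.933333% = 0.00933333.
Recurrence: B ← B·(1+r) − €1,332.00.
Month 1: interest €199.26; balance after payment €20,216.26.
Month 2: interest €188.69; balance after payment €19,072.94.
Closed form: n = −ln(1 − rB₀/P)/ln(1+r) = −ln(0.85041)/ln(1.00933) ≈ 17.442, so the balance reaches zero during payment 18.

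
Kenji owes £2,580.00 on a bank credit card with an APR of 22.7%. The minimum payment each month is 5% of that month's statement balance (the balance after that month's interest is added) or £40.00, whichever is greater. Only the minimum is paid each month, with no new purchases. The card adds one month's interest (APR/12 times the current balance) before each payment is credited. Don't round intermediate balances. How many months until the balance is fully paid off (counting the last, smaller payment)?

62 months

Monthly rate r = 22.7%/12 = 1.89167% = 0.0189167.
While 5% of the post-interest balance exceeds £40.00, each month B ← (B·(1+r))·(1 − 0.05), i.e. B shrinks by the factor (1+r)·0.95 = 0.96797.
This holds for months 1–37. Entering month 38 the balance is £773.61; 5% of the post-interest balance is now below £40.00, so the flat £40.00 minimum applies from here.
From month 38 a fixed £40.00 at rate r clears £773.61 in 25 more payments. Total: 37 + 25 = 62 months.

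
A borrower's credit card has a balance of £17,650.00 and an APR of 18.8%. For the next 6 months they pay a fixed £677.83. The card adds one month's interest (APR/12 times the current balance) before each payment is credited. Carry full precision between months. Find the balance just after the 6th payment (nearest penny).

£15,145.82

Monthly rate r = 18.8%/12 = 1.56667% = 0.0156667.
Each month: B ← B·(1+r) − £677.83.
Month 1: interest £276.52; balance after payment £17,248.69.
Month 2: interest £270.23; balance after payment £16,841.09.
Month 3: interest £263.84; balance after payment £16,427.10.
Month 4: interest £257.36; balance after payment £16,006.63.
Month 5: interest £250.77; balance after payment £15,579.57.
Month 6: interest £244.08; balance after payment £15,145.82.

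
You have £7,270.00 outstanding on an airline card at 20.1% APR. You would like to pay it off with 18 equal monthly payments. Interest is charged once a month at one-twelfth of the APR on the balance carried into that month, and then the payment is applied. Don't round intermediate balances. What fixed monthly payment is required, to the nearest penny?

£471.18

Monthly rate r = 20.1%/12 = 1.675% = 0.01675.
Level-payment amortization: P = B₀·r / (1 − (1+r)^(−n)) = 7270.00·0.01675 / (1 − 1.01675^(−18)).
Denominator 1 − (1+r)^(−18) = 0.258442655.
P = 121.773 / 0.258442655 ≈ 471.18.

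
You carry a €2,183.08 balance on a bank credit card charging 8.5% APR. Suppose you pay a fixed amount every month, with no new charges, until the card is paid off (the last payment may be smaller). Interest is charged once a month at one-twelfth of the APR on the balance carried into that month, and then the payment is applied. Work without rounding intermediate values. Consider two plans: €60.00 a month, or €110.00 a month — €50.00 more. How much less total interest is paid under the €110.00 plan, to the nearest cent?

€172.47

Monthly rate r = 8.5%/12 = 0.708333% = 0.00708333.
At €60.00/mo: n = ⌈−ln(1 − rB₀/P)/ln(1+r)⌉ = 43 payments (last €13.50); total interest = total paid − €2,183.08 = €350.42.
At €110.00/mo: 22 payments (last €51.03); total interest €177.95.
Interest saved = €350.42 − €177.95 = €172.47.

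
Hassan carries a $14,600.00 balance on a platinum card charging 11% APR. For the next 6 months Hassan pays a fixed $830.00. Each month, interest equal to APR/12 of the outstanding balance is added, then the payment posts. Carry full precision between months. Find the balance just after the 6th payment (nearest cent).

Monthly rate r = 11%/12 = 0.916667% = 0.00916667.
Each month: B ← B·(1+r) − $830.00.
Month 1: interest $133.83; balance after payment $13,903.83.
Month 2: interest $127.45; balance after payment $13,201.29.
Month 3: interest $121.01; balance after payment $12,492.30.
Month 4: interest $114.51; balance after payment $11,776.81.
Month 5: interest $107.95; balance after payment $11,054.76.
Month 6: interest $101.34; balance after payment $10,326.10.

$10,326.10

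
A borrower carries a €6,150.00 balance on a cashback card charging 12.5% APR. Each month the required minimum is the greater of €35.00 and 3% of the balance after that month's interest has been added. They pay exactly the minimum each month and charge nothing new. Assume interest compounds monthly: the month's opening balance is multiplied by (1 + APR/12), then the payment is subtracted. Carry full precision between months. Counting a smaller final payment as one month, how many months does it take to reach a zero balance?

124 months

Monthly rate r = 12.5%/12 = 1.04167% = 0.0104167.
While 3% of the post-interest balance exceeds €35.00, each month B ← (B·(1+r))·(1 − 0.03), i.e. B shrinks by the factor (1+r)·0.97 = 0.9801.
This holds for months 1–84. Entering month 85 the balance is €1,136.95; 3% of the post-interest balance is now below €35.00, so the flat €35.00 minimum applies from here.
From month 85 a fixed €35.00 at rate r clears €1,136.95 in 40 more payments. Total: 84 + 40 = 124 months.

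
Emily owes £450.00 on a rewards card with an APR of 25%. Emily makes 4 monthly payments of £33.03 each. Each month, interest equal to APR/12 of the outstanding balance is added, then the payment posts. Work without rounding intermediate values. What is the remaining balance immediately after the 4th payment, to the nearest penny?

£352.38

Monthly rate r = 25%/12 = 2.08333% = 0.0208333.
Each month: B ← B·(1+r) − £33.03.
Month 1: interest £9.38; balance after payment £426.35.
Month 2: interest £8.88; balance after payment £402.20.
Month 3: interest £8.38; balance after payment £377.55.
Month 4: interest £7.87; balance after payment £352.38.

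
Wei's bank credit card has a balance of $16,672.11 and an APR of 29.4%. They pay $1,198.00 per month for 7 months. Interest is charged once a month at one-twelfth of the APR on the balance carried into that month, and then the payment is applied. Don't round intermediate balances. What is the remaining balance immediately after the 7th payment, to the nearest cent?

$10,722.16

Monthly rate r = 29.4%/12 = 2.45% = 0.0245.
Each month: B ← B·(1+r) − $1,198.00.
Month 1: interest $408.47; balance after payment $15,882.58.
Month 2: interest $389.12; balance after payment $15,073.70.
Month 3: interest $369.31; balance after payment $14,245.01.
Month 4: interest $349.00; balance after payment $13,396.01.
Month 5: interest $328.20; balance after payment $12,526.21.
Month 6: interest $306.89; balance after payment $11,635.10.
Month 7: interest $285.06; balance after payment $10,722.16.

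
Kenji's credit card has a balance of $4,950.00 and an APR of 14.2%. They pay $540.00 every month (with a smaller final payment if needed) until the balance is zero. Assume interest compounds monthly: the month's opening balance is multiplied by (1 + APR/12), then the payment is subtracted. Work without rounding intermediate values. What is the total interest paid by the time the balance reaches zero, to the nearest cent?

Monthly rate r = 14.2%/12 = 1.18333% = 0.0118333.
Payoff takes n = ⌈−ln(1 − rB₀/P)/ln(1+r)⌉ = ⌈9.760⌉ = 10 payments; the last is $411.13.
Total paid = 9·$540.00 + $411.13 = $5,271.13.
Total interest = total paid − principal = $5,271.13 − $4,950.00 = $321.13.

$321.13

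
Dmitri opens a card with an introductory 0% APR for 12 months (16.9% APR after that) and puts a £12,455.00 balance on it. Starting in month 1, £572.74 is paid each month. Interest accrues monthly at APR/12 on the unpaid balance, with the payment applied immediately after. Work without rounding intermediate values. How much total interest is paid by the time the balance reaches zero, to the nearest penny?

Promo months 1–12 at r₀ = 0%/12 = 0; months 13+ at r₁ = 16.9%/12 = 0.0140833.
After month 12 (no interest yet): B = £12,455.00 − 12·£572.74 = £5,582.12.
Then at r₁ with £572.74/mo: n₂ = −ln(1 − r₁·B/P)/ln(1+r₁) ≈ 10.56 → 11 more payments.
Total paid = 22·£572.74 + £320.11 = £12,920.39; interest = £12,920.39 − £12,455.00 = £465.39.

£465.39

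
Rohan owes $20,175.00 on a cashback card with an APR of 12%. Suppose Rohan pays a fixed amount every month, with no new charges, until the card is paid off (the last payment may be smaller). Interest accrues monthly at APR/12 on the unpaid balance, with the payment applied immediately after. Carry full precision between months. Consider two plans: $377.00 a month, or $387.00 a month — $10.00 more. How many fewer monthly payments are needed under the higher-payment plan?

Monthly rate r = 12%/12 = 1% = 0.01.
At $377.00/mo: n = ⌈−ln(1 − rB₀/P)/ln(1+r)⌉ = 77 payments (last $371.58); total interest = total paid − $20,175.00 = $8,848.58.
At $387.00/mo: 75 payments (last $15.40); total interest $8,478.40.
Payments saved = 77 − 75 = 2.

2 fewer payments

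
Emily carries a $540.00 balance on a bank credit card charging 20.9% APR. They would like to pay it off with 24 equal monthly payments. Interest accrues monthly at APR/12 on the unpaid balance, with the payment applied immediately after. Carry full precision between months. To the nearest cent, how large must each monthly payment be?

$27.72

Monthly rate r = 20.9%/12 = 1.74167% = 0.0174167.
Level-payment amortization: P = B₀·r / (1 − (1+r)^(−n)) = 540.00·0.0174167 / (1 − 1.01742^(−24)).
Denominator 1 − (1+r)^(−24) = 0.339264478.
P = 9.405 / 0.339264478 ≈ 27.72.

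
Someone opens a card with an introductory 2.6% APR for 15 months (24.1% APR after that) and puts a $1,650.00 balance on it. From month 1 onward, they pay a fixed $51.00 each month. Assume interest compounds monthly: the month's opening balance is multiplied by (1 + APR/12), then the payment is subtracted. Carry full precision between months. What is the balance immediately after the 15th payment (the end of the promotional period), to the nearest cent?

$927.73

Promo months 1–15 at r₀ = 2.6%/12 = 0.00216667; months 16+ at r₁ = 24.1%/12 = 0.0200833.
After month 15: iterate B ← B·(1+r₀) − $51.00 for 15 months → $927.73.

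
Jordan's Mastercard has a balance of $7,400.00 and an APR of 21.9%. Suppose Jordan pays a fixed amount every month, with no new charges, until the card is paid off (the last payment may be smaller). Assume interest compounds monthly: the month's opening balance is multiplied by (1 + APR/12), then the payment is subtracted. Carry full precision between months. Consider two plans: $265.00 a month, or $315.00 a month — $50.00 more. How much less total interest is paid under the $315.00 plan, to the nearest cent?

Monthly rate r = 21.9%/12 = 1.825% = 0.01825.
At $265.00/mo: n = ⌈−ln(1 − rB₀/P)/ln(1+r)⌉ = 40 payments (last $106.76); total interest = total paid − $7,400.00 = $3,041.76.
At $315.00/mo: 31 payments (last $301.95); total interest $2,351.95.
Interest saved = $3,041.76 − $2,351.95 = $689.81.

$689.81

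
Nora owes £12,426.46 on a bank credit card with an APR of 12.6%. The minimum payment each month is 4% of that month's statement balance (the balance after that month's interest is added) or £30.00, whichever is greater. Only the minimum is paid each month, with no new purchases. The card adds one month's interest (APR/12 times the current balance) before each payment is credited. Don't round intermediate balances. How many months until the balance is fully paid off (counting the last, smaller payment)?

122 months

Monthly rate r = 12.6%/12 = 1.05% = 0.0105.
While 4% of the post-interest balance exceeds £30.00, each month B ← (B·(1+r))·(1 − 0.04), i.e. B shrinks by the factor (1+r)·0.96 = 0.97008.
This holds for months 1–93. Entering month 94 the balance is £736.97; 4% of the post-interest balance is now below £30.00, so the flat £30.00 minimum applies from here.
From month 94 a fixed £30.00 at rate r clears £736.97 in 29 more payments. Total: 93 + 29 = 122 months.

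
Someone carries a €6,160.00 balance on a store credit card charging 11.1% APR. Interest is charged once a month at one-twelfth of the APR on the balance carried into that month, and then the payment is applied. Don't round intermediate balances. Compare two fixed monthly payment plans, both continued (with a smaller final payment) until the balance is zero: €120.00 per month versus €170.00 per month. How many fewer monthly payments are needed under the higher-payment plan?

Monthly rate r = 11.1%/12 = 0.925% = 0.00925.
At €120.00/mo: n = ⌈−ln(1 − rB₀/P)/ln(1+r)⌉ = 70 payments (last €113.72); total interest = total paid − €6,160.00 = €2,233.72.
At €170.00/mo: 45 payments (last €57.49); total interest €1,377.49.
Payments saved = 70 − 45 = 25.

25 fewer payments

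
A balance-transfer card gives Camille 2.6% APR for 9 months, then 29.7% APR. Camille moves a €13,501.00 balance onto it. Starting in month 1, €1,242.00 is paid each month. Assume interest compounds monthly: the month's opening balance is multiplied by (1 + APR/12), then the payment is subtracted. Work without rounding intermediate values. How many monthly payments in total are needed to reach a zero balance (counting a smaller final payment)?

Promo months 1–9 at r₀ = 2.6%/12 = 0.00216667; months 10+ at r₁ = 29.7%/12 = 0.02475.
After month 9: iterate B ← B·(1+r₀) − €1,242.00 for 9 months → €2,491.20.
Then at r₁ with €1,242.00/mo: n₂ = −ln(1 − r₁·B/P)/ln(1+r₁) ≈ 2.08 → 3 more payments.

12 payments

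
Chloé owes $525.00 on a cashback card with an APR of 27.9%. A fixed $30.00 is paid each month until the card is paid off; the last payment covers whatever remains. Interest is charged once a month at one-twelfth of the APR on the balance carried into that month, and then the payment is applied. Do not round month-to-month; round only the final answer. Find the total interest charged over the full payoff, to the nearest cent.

$156.87

Monthly rate r = 27.9%/12 = 2.325% = 0.02325.
Payoff takes n = ⌈−ln(1 − rB₀/P)/ln(1+r)⌉ = ⌈22.727⌉ = 23 payments; the last is $21.87.
Total paid = 22·$30.00 + $21.87 = $681.87.
Total interest = total paid − principal = $681.87 − $525.00 = $156.87.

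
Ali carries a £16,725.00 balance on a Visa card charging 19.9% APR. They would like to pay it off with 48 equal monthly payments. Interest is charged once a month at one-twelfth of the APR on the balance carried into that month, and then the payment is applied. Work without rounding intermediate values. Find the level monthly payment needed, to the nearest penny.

£508.06

Monthly rate r = 19.9%/12 = 1.65833% = 0.0165833.
Level-payment amortization: P = B₀·r / (1 − (1+r)^(−n)) = 16725.00·0.0165833 / (1 − 1.01658^(−48)).
Denominator 1 − (1+r)^(−48) = 0.545915469.
P = 277.356 / 0.545915469 ≈ 508.06.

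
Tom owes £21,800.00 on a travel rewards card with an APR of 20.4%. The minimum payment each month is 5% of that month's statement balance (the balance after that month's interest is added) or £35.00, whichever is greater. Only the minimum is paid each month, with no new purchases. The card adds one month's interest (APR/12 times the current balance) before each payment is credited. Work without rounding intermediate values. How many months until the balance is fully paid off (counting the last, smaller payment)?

125 months

Monthly rate r = 20.4%/12 = 1.7% = 0.017.
While 5% of the post-interest balance exceeds £35.00, each month B ← (B·(1+r))·(1 − 0.05), i.e. B shrinks by the factor (1+r)·0.95 = 0.96615.
This holds for months 1–101. Entering month 102 the balance is £672.91; 5% of the post-interest balance is now below £35.00, so the flat £35.00 minimum applies from here.
From month 102 a fixed £35.00 at rate r clears £672.91 in 24 more payments. Total: 101 + 24 = 125 months.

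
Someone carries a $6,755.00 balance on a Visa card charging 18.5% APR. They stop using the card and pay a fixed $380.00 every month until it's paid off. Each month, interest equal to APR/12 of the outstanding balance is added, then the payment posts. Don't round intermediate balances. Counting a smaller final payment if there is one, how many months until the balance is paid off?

21 payments

Monthly rate r = 18.5%/12 = 1.54167% = 0.0154167.
Recurrence: B ← B·(1+r) − $380.00.
Month 1: interest $104.14; balance after payment $6,479.14.
Month 2: interest $99.89; balance after payment $6,199.03.
Closed form: n = −ln(1 − rB₀/P)/ln(1+r) = −ln(0.72595)/ln(1.01542) ≈ 20.934, so the balance reaches zero during payment 21.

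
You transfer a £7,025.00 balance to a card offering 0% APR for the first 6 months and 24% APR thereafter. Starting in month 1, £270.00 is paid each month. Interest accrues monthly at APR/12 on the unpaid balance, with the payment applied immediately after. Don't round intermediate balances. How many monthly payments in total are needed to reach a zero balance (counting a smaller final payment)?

Promo months 1–6 at r₀ = 0%/12 = 0; months 7+ at r₁ = 24%/12 = 0.02.
After month 6 (no interest yet): B = £7,025.00 − 6·£270.00 = £5,405.00.
Then at r₁ with £270.00/mo: n₂ = −ln(1 − r₁·B/P)/ln(1+r₁) ≈ 25.83 → 26 more payments.

32 payments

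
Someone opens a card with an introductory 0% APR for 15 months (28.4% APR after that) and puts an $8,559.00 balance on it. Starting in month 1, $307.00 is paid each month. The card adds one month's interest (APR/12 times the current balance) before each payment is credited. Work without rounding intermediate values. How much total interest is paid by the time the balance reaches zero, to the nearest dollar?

$819

Promo months 1–15 at r₀ = 0%/12 = 0; months 16+ at r₁ = 28.4%/12 = 0.0236667.
After month 15 (no interest yet): B = $8,559.00 − 15·$307.00 = $3,954.00.
Then at r₁ with $307.00/mo: n₂ = −ln(1 − r₁·B/P)/ln(1+r₁) ≈ 15.54 → 16 more payments.
Total paid = 30·$307.00 + $167.73 = $9,377.73; interest = $9,377.73 − $8,559.00 = $818.73.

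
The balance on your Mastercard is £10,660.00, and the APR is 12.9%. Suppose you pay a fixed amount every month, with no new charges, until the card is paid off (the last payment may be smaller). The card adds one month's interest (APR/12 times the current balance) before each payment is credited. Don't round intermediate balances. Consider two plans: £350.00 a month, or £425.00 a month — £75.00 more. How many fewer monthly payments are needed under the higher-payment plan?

Monthly rate r = 12.9%/12 = 1.075% = 0.01075.
At £350.00/mo: n = ⌈−ln(1 − rB₀/P)/ln(1+r)⌉ = 38 payments (last £32.84); total interest = total paid − £10,660.00 = £2,322.84.
At £425.00/mo: 30 payments (last £164.50); total interest £1,829.50.
Payments saved = 38 − 30 = 8.

8 fewer payments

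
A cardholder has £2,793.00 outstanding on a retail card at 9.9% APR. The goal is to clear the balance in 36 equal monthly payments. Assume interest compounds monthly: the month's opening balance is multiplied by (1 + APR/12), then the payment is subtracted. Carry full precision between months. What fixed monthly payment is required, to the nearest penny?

£89.99

Monthly rate r = 9.9%/12 = 0.825% = 0.00825.
Level-payment amortization: P = B₀·r / (1 − (1+r)^(−n)) = 2793.00·0.00825 / (1 − 1.00825^(−36)).
Denominator 1 − (1+r)^(−36) = 0.25605009.
P = 23.0423 / 0.25605009 ≈ 89.99.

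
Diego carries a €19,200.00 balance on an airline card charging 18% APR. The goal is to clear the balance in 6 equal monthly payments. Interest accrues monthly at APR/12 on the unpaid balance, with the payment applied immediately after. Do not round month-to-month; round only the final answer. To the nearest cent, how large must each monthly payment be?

€3,370.08

Monthly rate r = 18%/12 = 1.5% = 0.015.
Level-payment amortization: P = B₀·r / (1 − (1+r)^(−n)) = 19200.00·0.015 / (1 − 1.015^(−6)).
Denominator 1 − (1+r)^(−6) = 0.0854578075.
P = 288 / 0.0854578075 ≈ 3370.08.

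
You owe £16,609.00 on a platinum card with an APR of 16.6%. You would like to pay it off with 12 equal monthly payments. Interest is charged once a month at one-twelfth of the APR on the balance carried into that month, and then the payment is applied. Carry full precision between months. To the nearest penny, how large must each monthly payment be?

£1,511.67

Monthly rate r = 16.6%/12 = 1.38333% = 0.0138333.
Level-payment amortization: P = B₀·r / (1 − (1+r)^(−n)) = 16609.00·0.0138333 / (1 − 1.01383^(−12)).
Denominator 1 − (1+r)^(−12) = 0.151989544.
P = 229.758 / 0.151989544 ≈ 1511.67.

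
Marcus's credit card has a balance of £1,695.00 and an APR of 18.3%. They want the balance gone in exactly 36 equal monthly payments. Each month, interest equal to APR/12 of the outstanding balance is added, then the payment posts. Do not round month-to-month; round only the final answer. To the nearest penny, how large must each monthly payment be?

£61.53

Monthly rate r = 18.3%/12 = 1.525% = 0.01525.
Level-payment amortization: P = B₀·r / (1 − (1+r)^(−n)) = 1695.00·0.01525 / (1 − 1.01525^(−36)).
Denominator 1 − (1+r)^(−36) = 0.420074686.
P = 25.8488 / 0.420074686 ≈ 61.53.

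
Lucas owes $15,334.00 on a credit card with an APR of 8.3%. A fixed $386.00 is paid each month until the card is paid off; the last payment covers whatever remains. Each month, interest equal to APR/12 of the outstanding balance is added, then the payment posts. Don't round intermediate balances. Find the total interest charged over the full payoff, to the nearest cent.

Monthly rate r = 8.3%/12 = 0.691667% = 0.00691667.
Payoff takes n = ⌈−ln(1 − rB₀/P)/ln(1+r)⌉ = ⌈46.608⌉ = 47 payments; the last is $235.03.
Total paid = 46·$386.00 + $235.03 = $17,991.03.
Total interest = total paid − principal = $17,991.03 − $15,334.00 = $2,657.03.

$2,657.03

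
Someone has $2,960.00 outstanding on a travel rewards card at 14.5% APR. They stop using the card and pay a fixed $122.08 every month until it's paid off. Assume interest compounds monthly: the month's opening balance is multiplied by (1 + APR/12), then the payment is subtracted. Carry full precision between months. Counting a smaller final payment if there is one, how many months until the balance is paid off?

29 payments

Monthly rate r = 14.5%/12 = 1.20833% = 0.0120833.
Recurrence: B ← B·(1+r) − $122.08.
Month 1: interest $35.77; balance after payment $2,873.69.
Month 2: interest $34.72; balance after payment $2,786.33.
Closed form: n = −ln(1 − rB₀/P)/ln(1+r) = −ln(0.70702)/ln(1.01208) ≈ 28.865, so the balance reaches zero during payment 29.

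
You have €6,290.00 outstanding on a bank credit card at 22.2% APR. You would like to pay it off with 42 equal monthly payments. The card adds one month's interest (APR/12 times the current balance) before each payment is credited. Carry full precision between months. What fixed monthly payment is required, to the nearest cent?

Monthly rate r = 22.2%/12 = 1.85% = 0.0185.
Level-payment amortization: P = B₀·r / (1 − (1+r)^(−n)) = 6290.00·0.0185 / (1 − 1.0185^(−42)).
Denominator 1 − (1+r)^(−42) = 0.536940712.
P = 116.365 / 0.536940712 ≈ 216.72.

€216.72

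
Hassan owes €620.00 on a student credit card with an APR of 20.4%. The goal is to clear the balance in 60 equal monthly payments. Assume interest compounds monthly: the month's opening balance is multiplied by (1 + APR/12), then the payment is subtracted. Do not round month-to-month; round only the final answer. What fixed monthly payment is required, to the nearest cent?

Monthly rate r = 20.4%/12 = 1.7% = 0.017.
Level-payment amortization: P = B₀·r / (1 − (1+r)^(−n)) = 620.00·0.017 / (1 − 1.017^(−60)).
Denominator 1 − (1+r)^(−60) = 0.636300399.
P = 10.54 / 0.636300399 ≈ 16.56.

€16.56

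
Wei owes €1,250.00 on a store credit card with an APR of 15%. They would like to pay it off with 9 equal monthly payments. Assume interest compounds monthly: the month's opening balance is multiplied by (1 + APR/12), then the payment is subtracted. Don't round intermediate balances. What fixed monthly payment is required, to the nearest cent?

Monthly rate r = 15%/12 = 1.25% = 0.0125.
Level-payment amortization: P = B₀·r / (1 − (1+r)^(−n)) = 1250.00·0.0125 / (1 − 1.0125^(−9)).
Denominator 1 − (1+r)^(−9) = 0.105779312.
P = 15.625 / 0.105779312 ≈ 147.71.

€147.71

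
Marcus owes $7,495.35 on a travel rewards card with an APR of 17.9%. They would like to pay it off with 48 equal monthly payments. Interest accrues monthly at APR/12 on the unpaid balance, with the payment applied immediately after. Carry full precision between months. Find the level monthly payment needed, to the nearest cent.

Monthly rate r = 17.9%/12 = 1.49167% = 0.0149167.
Level-payment amortization: P = B₀·r / (1 − (1+r)^(−n)) = 7495.35·0.0149167 / (1 − 1.01492^(−48)).
Denominator 1 − (1+r)^(−48) = 0.508705901.
P = 111.806 / 0.508705901 ≈ 219.78.

$219.78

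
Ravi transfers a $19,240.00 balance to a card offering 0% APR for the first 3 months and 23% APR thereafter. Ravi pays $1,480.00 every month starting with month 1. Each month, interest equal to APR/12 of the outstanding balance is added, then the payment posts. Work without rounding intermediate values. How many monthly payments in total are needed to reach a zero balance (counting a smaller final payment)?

15 payments

Promo months 1–3 at r₀ = 0%/12 = 0; months 4+ at r₁ = 23%/12 = 0.0191667.
After month 3 (no interest yet): B = $19,240.00 − 3·$1,480.00 = $14,800.00.
Then at r₁ with $1,480.00/mo: n₂ = −ln(1 − r₁·B/P)/ln(1+r₁) ≈ 11.21 → 12 more payments.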